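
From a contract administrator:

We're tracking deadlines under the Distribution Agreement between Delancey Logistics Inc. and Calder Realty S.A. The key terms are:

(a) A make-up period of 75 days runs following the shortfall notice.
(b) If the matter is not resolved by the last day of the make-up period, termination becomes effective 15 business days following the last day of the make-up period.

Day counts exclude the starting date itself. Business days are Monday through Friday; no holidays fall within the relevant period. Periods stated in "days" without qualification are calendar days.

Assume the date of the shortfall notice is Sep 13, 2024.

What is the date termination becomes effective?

The last day of the make-up period: 75 calendar days after Sep 13, 2024 is Nov 27, 2024.
The date termination becomes effective: counting 15 business days from Wednesday, Nov 27, 2024 (Nov 28, Nov 29, Dec 2, Dec 3, …, Dec 16, Dec 17, Dec 18, skipping weekends) reaches Wednesday, Dec 18, 2024.

Dec 18, 2024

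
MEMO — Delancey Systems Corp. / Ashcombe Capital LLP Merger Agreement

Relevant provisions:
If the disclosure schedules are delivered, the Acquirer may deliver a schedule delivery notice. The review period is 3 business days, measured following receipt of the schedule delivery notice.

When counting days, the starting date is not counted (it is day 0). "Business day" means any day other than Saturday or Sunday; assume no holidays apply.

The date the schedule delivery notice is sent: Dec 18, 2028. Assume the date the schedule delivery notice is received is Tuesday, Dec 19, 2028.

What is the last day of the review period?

The last day of the review period: counting 3 business days from Tuesday, Dec 19, 2028 (Dec 20, Dec 21, Dec 22, skipping weekends) reaches Friday, Dec 22, 2028.

Dec 22, 2028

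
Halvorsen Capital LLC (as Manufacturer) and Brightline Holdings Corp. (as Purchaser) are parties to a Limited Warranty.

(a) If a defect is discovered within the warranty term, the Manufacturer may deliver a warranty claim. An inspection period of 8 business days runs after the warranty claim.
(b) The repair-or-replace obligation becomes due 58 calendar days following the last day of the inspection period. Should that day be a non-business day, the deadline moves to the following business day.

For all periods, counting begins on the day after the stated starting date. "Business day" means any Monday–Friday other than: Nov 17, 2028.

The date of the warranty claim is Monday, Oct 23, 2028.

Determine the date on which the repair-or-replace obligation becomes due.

Jan 1, 2029

From Monday, Oct 23, 2028, 8 business days (Oct 24, Oct 25, Oct 26, Oct 27, Oct 30, Oct 31, Nov 1, Nov 2, skipping weekends) brings us to Thursday, Nov 2, 2028, which is the last day of the inspection period.
Adding 58 calendar days to Nov 2, 2028 gives Dec 30, 2028, which is the date on which the repair-or-replace obligation becomes due. That falls on a Saturday, so it rolls to the next business day, Monday, Jan 1, 2029.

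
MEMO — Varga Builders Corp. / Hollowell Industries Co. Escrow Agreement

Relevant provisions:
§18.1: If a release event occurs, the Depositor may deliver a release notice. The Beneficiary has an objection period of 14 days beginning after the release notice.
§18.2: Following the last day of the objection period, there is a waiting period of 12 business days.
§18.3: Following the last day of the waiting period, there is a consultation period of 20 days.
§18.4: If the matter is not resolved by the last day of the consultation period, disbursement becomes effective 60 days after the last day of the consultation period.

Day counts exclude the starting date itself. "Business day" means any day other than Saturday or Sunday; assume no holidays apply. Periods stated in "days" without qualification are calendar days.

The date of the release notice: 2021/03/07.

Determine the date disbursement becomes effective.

2021/06/25

Adding 14 calendar days to 2021/03/07 gives 2021/03/21, which is the last day of the objection period.
The last day of the waiting period: counting 12 business days from Sunday, 2021/03/21 (Mar 22, Mar 23, Mar 24, Mar 25, …, Apr 2, Apr 5, Apr 6, skipping weekends) reaches Tuesday, 2021/04/06.
The last day of the consultation period: 20 calendar days after 2021/04/06 is 2021/04/26.
The date disbursement becomes effective: 60 calendar days after 2021/04/26 is 2021/06/25.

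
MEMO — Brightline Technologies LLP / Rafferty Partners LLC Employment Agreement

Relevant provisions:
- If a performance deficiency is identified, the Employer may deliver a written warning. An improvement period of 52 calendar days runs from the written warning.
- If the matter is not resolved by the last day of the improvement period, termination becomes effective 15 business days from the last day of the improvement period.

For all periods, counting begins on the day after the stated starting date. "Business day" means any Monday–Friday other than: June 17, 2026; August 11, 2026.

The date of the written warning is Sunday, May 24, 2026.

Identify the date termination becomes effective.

August 5, 2026

The last day of the improvement period: May 24, 2026 + 52 days = July 15, 2026.
The date termination becomes effective: 15 business days after Wednesday, July 15, 2026, skipping weekends — Jul 16, Jul 17, Jul 20, Jul 21, …, Aug 3, Aug 4, Aug 5 — lands on Wednesday, August 5, 2026.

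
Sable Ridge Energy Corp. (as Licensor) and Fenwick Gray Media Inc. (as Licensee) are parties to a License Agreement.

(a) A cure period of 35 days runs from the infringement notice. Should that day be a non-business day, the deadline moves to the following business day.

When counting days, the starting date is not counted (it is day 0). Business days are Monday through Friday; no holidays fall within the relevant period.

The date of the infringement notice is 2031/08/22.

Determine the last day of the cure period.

The last day of the cure period: 35 calendar days after 2031/08/22 is 2031/09/26. 2031/09/26 is a Friday, so no roll-forward applies.

2031/09/26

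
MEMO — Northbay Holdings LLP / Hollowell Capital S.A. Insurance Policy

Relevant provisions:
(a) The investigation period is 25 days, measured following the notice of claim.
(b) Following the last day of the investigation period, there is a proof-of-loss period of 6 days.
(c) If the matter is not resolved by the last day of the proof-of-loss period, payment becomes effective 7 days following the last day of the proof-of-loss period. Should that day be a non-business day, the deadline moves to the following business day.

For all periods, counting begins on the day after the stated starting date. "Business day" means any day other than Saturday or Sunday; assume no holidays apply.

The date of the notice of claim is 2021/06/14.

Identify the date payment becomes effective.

2021/07/22

The last day of the investigation period: 25 calendar days after 2021/06/14 is 2021/07/09.
The last day of the proof-of-loss period: 6 calendar days after 2021/07/09 is 2021/07/15.
The date payment becomes effective: 7 calendar days after 2021/07/15 is 2021/07/22. 2021/07/22 is a Thursday, so no roll-forward applies.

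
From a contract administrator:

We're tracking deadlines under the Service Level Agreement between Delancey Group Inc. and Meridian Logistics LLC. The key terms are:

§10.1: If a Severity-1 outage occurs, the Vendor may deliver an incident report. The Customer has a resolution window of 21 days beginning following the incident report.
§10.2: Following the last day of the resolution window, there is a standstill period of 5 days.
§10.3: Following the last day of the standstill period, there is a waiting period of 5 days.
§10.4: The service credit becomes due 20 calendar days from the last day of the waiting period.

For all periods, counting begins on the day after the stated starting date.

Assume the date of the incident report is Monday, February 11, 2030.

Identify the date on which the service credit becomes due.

The last day of the resolution window: 21 calendar days after February 11, 2030 is March 4, 2030.
The last day of the standstill period: March 4, 2030 + 5 days = March 9, 2030.
Adding 5 calendar days to March 9, 2030 gives March 14, 2030, which is the last day of the waiting period.
Adding 20 calendar days to March 14, 2030 gives April 3, 2030, which is the date on which the service credit becomes due.

April 3, 2030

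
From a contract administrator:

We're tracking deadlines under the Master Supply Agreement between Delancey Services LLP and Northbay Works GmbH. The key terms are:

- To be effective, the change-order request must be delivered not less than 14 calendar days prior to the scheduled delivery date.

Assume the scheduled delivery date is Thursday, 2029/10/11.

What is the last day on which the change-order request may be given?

2029/09/27

2029/10/11 minus 14 days is 2029/09/27.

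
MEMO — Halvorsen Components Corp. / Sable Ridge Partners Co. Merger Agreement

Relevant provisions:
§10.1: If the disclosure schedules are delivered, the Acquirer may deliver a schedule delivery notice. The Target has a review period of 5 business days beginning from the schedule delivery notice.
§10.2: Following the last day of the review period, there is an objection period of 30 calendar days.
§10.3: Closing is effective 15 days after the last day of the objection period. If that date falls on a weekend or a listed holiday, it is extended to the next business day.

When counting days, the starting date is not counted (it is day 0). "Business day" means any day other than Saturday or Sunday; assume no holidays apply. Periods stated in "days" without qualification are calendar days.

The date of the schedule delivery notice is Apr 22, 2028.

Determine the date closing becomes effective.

Jun 12, 2028

From Saturday, Apr 22, 2028, 5 business days (Apr 24, Apr 25, Apr 26, Apr 27, Apr 28, skipping weekends) brings us to Friday, Apr 28, 2028, which is the last day of the review period.
Adding 30 calendar days to Apr 28, 2028 gives May 28, 2028, which is the last day of the objection period.
The date closing becomes effective: 15 calendar days after May 28, 2028 is Jun 12, 2028. Jun 12, 2028 is a Monday, so no roll-forward applies.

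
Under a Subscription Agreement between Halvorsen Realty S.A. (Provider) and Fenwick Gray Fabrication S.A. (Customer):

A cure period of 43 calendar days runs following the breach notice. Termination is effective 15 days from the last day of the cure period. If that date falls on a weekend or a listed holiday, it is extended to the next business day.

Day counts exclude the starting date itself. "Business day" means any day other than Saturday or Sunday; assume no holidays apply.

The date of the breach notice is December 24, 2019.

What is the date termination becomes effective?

The last day of the cure period: December 24, 2019 + 43 days = February 5, 2020.
The date termination becomes effective: February 5, 2020 + 15 days = February 20, 2020. February 20, 2020 is a Thursday, so no roll-forward applies.

February 20, 2020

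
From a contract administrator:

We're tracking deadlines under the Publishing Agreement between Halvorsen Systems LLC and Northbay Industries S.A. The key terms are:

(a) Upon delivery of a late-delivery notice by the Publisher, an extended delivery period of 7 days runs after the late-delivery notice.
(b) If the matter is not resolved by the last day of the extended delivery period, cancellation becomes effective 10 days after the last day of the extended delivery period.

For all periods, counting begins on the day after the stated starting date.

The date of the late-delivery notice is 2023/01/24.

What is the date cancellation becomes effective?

Adding 7 calendar days to 2023/01/24 gives 2023/01/31, which is the last day of the extended delivery period.
Adding 10 calendar days to 2023/01/31 gives 2023/02/10, which is the date cancellation becomes effective.

2023/02/10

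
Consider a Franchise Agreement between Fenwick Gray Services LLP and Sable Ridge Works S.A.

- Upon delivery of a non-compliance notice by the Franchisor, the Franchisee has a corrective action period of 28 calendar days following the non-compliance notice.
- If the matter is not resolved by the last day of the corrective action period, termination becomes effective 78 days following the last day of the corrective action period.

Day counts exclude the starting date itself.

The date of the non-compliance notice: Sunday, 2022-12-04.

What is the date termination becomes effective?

The last day of the corrective action period: 2022-12-04 + 28 days = 2023-01-01.
The date termination becomes effective: 78 calendar days after 2023-01-01 is 2023-03-20.

2023-03-20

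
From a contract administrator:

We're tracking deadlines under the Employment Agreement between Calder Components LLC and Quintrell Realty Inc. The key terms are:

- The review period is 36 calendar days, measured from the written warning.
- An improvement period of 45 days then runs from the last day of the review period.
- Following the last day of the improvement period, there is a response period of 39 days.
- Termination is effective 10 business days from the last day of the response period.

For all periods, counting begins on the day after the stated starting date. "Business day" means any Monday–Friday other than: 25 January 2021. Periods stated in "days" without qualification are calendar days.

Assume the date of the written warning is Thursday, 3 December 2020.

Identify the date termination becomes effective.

16 April 2021

The last day of the review period: 3 December 2020 + 36 days = 8 January 2021.
The last day of the improvement period: 8 January 2021 + 45 days = 22 February 2021.
The last day of the response period: 39 calendar days after 22 February 2021 is 2 April 2021.
From Friday, 2 April 2021, 10 business days (Apr 5, Apr 6, Apr 7, Apr 8, Apr 9, Apr 12, Apr 13, Apr 14, Apr 15, Apr 16, skipping weekends) brings us to Friday, 16 April 2021, which is the date termination becomes effective.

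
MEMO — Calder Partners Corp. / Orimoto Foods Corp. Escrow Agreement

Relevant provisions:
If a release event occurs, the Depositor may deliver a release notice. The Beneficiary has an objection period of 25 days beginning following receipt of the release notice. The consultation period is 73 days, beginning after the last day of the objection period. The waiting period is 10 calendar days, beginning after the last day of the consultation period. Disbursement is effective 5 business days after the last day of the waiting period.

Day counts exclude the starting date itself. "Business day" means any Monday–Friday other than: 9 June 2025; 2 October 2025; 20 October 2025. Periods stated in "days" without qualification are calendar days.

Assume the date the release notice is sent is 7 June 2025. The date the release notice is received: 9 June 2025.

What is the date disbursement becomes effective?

The last day of the objection period: 9 June 2025 + 25 days = 4 July 2025.
The last day of the consultation period: 4 July 2025 + 73 days = 15 September 2025.
Adding 10 calendar days to 15 September 2025 gives 25 September 2025, which is the last day of the waiting period.
From Thursday, 25 September 2025, 5 business days (Sep 26, Sep 29, Sep 30, Oct 1, Oct 3, skipping weekends and the listed holiday on Oct 2) brings us to Friday, 3 October 2025, which is the date disbursement becomes effective.

3 October 2025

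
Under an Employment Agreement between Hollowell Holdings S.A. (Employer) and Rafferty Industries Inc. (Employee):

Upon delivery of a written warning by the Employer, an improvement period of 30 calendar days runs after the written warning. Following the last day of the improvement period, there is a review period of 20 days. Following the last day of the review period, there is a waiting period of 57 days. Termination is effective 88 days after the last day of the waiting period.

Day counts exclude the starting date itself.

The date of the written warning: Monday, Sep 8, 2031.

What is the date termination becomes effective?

Mar 21, 2032

Adding 30 calendar days to Sep 8, 2031 gives Oct 8, 2031, which is the last day of the improvement period.
Adding 20 calendar days to Oct 8, 2031 gives Oct 28, 2031, which is the last day of the review period.
Adding 57 calendar days to Oct 28, 2031 gives Dec 24, 2031, which is the last day of the waiting period.
The date termination becomes effective: 88 calendar days after Dec 24, 2031 is Mar 21, 2032.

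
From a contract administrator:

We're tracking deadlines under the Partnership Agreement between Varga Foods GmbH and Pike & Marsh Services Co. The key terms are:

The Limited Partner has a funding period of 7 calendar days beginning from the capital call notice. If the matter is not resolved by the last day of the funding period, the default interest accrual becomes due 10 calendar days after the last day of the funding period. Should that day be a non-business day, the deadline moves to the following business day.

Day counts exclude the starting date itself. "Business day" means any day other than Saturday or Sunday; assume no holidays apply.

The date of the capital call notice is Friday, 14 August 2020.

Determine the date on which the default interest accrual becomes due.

The last day of the funding period: 14 August 2020 + 7 days = 21 August 2020.
Adding 10 calendar days to 21 August 2020 gives 31 August 2020, which is the date on which the default interest accrual becomes due. 31 August 2020 is a Monday, so no roll-forward applies.

31 August 2020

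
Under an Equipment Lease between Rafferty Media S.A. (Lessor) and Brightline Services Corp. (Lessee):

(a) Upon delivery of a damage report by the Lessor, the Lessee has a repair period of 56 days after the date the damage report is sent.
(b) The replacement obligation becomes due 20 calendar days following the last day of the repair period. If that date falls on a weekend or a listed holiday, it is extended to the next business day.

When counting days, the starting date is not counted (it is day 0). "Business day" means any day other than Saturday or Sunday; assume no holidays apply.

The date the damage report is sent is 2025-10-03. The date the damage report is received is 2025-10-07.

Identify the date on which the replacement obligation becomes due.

2025-12-18

The last day of the repair period: 2025-10-03 + 56 days = 2025-11-28.
Adding 20 calendar days to 2025-11-28 gives 2025-12-18, which is the date on which the replacement obligation becomes due. 2025-12-18 is a Thursday, so no roll-forward applies.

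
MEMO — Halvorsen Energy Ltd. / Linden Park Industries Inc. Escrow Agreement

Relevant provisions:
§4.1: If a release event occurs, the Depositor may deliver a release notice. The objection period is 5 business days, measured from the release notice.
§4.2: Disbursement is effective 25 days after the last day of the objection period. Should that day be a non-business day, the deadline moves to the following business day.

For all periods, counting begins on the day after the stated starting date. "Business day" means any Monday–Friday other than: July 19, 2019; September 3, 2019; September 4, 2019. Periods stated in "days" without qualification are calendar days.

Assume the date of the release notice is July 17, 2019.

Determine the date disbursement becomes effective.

From Wednesday, July 17, 2019, 5 business days (Jul 18, Jul 22, Jul 23, Jul 24, Jul 25, skipping weekends and the listed holiday on Jul 19) brings us to Thursday, July 25, 2019, which is the last day of the objection period.
The date disbursement becomes effective: July 25, 2019 + 25 days = August 19, 2019. August 19, 2019 is a Monday and is not a listed holiday, so no roll-forward applies.

August 19, 2019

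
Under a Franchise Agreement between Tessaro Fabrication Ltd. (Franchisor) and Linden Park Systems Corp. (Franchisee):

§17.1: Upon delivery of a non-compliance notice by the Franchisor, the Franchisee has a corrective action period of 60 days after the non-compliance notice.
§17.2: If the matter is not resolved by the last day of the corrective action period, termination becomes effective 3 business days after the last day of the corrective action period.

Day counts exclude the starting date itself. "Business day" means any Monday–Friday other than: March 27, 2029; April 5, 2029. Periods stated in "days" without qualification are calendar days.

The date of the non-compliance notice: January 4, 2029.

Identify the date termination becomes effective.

Adding 60 calendar days to January 4, 2029 gives March 5, 2029, which is the last day of the corrective action period.
The date termination becomes effective: 3 business days after Monday, March 5, 2029, skipping weekends — Mar 6, Mar 7, Mar 8 — lands on Thursday, March 8, 2029.

March 8, 2029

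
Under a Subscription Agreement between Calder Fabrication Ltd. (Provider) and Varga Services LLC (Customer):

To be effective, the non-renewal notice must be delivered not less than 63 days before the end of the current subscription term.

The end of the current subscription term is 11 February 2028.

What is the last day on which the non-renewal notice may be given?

Counting back 63 calendar days from 11 February 2028 gives 10 December 2027.

10 December 2027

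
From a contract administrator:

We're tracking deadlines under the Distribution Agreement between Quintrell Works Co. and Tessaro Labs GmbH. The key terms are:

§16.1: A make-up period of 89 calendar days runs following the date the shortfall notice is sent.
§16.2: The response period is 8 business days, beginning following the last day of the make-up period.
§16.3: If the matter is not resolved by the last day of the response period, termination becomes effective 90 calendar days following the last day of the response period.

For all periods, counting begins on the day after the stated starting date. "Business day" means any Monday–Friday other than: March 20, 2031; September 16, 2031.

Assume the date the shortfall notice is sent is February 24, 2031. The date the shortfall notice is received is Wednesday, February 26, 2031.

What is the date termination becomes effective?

September 2, 2031

The last day of the make-up period: 89 calendar days after February 24, 2031 is May 24, 2031.
The last day of the response period: 8 business days after Saturday, May 24, 2031, skipping weekends — May 26, May 27, May 28, May 29, May 30, Jun 2, Jun 3, Jun 4 — lands on Wednesday, June 4, 2031.
Adding 90 calendar days to June 4, 2031 gives September 2, 2031, which is the date termination becomes effective.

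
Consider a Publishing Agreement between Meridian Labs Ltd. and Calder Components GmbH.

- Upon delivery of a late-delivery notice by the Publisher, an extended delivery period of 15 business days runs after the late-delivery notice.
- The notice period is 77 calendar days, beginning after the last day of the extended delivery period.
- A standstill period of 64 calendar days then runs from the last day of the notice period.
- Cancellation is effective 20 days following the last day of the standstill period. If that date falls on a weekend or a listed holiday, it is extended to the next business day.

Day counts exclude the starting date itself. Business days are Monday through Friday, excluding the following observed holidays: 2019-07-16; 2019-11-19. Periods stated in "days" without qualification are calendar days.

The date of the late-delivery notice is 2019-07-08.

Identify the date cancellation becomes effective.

The last day of the extended delivery period: counting 15 business days from Monday, 2019-07-08 (Jul 9, Jul 10, Jul 11, Jul 12, …, Jul 26, Jul 29, Jul 30, skipping weekends and the listed holiday on Jul 16) reaches Tuesday, 2019-07-30.
The last day of the notice period: 77 calendar days after 2019-07-30 is 2019-10-15.
The last day of the standstill period: 64 calendar days after 2019-10-15 is 2019-12-18.
Adding 20 calendar days to 2019-12-18 gives 2020-01-07, which is the date cancellation becomes effective. 2020-01-07 is a Tuesday and is not a listed holiday, so no roll-forward applies.

2020-01-07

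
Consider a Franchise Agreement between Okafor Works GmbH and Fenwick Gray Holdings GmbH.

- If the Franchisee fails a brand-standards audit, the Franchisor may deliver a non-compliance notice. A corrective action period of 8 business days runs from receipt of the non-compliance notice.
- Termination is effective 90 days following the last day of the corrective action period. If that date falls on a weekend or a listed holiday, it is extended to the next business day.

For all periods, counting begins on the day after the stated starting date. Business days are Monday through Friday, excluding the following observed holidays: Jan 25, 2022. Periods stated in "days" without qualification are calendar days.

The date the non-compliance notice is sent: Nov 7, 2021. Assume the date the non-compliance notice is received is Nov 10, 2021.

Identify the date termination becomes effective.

Feb 21, 2022

The last day of the corrective action period: counting 8 business days from Wednesday, Nov 10, 2021 (Nov 11, Nov 12, Nov 15, Nov 16, Nov 17, Nov 18, Nov 19, Nov 22, skipping weekends) reaches Monday, Nov 22, 2021.
Adding 90 calendar days to Nov 22, 2021 gives Feb 20, 2022, which is the date termination becomes effective. That falls on a Sunday, so it rolls to the next business day, Monday, Feb 21, 2022.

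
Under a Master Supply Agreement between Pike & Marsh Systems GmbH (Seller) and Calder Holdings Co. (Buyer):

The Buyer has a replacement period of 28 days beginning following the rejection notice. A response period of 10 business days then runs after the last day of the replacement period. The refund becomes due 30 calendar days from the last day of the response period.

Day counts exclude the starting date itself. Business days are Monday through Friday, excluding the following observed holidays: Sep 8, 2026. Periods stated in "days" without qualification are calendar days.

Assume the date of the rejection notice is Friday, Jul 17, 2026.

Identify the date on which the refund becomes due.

Sep 27, 2026

The last day of the replacement period: Jul 17, 2026 + 28 days = Aug 14, 2026.
The last day of the response period: counting 10 business days from Friday, Aug 14, 2026 (Aug 17, Aug 18, Aug 19, Aug 20, Aug 21, Aug 24, Aug 25, Aug 26, Aug 27, Aug 28, skipping weekends) reaches Friday, Aug 28, 2026.
The date on which the refund becomes due: Aug 28, 2026 + 30 days = Sep 27, 2026.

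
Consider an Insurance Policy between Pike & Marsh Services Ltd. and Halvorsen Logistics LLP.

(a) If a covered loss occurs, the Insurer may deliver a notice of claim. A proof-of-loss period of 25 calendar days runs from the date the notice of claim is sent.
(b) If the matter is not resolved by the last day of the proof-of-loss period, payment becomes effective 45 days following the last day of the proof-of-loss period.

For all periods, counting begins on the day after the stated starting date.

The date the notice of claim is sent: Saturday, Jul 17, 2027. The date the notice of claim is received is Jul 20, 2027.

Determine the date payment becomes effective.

Sep 25, 2027

The last day of the proof-of-loss period: 25 calendar days after Jul 17, 2027 is Aug 11, 2027.
Adding 45 calendar days to Aug 11, 2027 gives Sep 25, 2027, which is the date payment becomes effective.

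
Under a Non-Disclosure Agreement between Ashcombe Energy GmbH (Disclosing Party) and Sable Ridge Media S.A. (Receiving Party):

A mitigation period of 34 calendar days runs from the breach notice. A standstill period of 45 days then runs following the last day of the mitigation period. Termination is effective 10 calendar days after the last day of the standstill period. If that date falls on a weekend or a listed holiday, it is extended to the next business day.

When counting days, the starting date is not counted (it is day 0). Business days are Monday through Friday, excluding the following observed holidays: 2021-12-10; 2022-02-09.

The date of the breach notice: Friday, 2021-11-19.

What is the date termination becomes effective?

The last day of the mitigation period: 34 calendar days after 2021-11-19 is 2021-12-23.
Adding 45 calendar days to 2021-12-23 gives 2022-02-06, which is the last day of the standstill period.
The date termination becomes effective: 10 calendar days after 2022-02-06 is 2022-02-16. 2022-02-16 is a Wednesday and is not a listed holiday, so no roll-forward applies.

2022-02-16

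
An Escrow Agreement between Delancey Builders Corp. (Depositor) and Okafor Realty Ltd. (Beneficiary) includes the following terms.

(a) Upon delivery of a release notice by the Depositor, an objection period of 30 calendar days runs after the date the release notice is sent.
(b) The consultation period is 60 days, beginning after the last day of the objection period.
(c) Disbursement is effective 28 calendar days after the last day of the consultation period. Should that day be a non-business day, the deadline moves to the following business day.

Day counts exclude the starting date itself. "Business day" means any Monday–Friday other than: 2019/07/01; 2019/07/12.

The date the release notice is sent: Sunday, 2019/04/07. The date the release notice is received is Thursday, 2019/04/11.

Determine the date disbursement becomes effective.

2019/08/05

The last day of the objection period: 2019/04/07 + 30 days = 2019/05/07.
The last day of the consultation period: 2019/05/07 + 60 days = 2019/07/06.
The date disbursement becomes effective: 2019/07/06 + 28 days = 2019/08/03. That falls on a Saturday, so it rolls to the next business day, Monday, 2019/08/05.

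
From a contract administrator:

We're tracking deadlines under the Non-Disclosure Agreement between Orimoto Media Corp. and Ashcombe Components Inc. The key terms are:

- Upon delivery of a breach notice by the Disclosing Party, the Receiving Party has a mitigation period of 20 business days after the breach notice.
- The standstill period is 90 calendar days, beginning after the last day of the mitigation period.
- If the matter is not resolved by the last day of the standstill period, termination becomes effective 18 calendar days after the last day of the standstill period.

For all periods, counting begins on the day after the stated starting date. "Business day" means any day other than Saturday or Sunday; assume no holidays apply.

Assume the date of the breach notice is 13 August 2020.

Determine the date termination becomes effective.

27 December 2020

The last day of the mitigation period: 20 business days after Thursday, 13 August 2020, skipping weekends — Aug 14, Aug 17, Aug 18, Aug 19, …, Sep 8, Sep 9, Sep 10 — lands on Thursday, 10 September 2020.
The last day of the standstill period: 90 calendar days after 10 September 2020 is 9 December 2020.
Adding 18 calendar days to 9 December 2020 gives 27 December 2020, which is the date termination becomes effective.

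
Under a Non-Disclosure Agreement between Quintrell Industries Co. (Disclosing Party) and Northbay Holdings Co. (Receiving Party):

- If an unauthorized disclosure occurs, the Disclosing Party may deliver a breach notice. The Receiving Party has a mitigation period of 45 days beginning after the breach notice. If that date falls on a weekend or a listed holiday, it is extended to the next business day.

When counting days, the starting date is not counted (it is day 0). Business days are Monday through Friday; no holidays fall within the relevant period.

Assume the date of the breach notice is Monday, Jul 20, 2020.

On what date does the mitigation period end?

The last day of the mitigation period: Jul 20, 2020 + 45 days = Sep 3, 2020. Sep 3, 2020 is a Thursday, so no roll-forward applies.

Sep 3, 2020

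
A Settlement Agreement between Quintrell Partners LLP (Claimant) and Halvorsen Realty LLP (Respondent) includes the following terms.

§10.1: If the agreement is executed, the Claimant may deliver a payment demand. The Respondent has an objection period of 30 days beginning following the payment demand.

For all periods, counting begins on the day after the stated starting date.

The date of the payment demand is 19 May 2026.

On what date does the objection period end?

The last day of the objection period: 30 calendar days after 19 May 2026 is 18 June 2026.

18 June 2026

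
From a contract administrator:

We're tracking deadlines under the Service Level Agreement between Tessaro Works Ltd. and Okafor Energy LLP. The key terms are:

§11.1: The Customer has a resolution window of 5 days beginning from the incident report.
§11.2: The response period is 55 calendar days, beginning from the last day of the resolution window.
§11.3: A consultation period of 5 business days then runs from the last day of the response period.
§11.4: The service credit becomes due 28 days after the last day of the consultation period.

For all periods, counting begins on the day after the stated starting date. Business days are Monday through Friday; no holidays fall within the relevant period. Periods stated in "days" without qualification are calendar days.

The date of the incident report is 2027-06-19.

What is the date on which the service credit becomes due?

The last day of the resolution window: 5 calendar days after 2027-06-19 is 2027-06-24.
The last day of the response period: 2027-06-24 + 55 days = 2027-08-18.
From Wednesday, 2027-08-18, 5 business days (Aug 19, Aug 20, Aug 23, Aug 24, Aug 25, skipping weekends) brings us to Wednesday, 2027-08-25, which is the last day of the consultation period.
The date on which the service credit becomes due: 2027-08-25 + 28 days = 2027-09-22.

2027-09-22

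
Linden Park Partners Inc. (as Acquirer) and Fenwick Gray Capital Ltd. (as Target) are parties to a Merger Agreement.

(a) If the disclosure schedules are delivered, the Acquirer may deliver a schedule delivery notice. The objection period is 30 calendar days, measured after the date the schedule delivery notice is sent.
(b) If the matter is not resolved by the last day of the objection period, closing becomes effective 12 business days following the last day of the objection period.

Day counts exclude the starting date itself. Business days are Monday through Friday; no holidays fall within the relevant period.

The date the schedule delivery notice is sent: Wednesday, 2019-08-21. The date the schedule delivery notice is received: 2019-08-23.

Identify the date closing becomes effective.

Adding 30 calendar days to 2019-08-21 gives 2019-09-20, which is the last day of the objection period.
From Friday, 2019-09-20, 12 business days (Sep 23, Sep 24, Sep 25, Sep 26, …, Oct 4, Oct 7, Oct 8, skipping weekends) brings us to Tuesday, 2019-10-08, which is the date closing becomes effective.

2019-10-08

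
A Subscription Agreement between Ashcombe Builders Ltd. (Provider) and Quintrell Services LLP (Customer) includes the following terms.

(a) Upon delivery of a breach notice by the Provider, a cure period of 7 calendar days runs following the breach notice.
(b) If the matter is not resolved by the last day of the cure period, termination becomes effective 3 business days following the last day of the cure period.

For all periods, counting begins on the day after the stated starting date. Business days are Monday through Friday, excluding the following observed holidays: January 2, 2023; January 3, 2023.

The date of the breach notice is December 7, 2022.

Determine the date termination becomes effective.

December 19, 2022

Adding 7 calendar days to December 7, 2022 gives December 14, 2022, which is the last day of the cure period.
The date termination becomes effective: 3 business days after Wednesday, December 14, 2022, skipping weekends — Dec 15, Dec 16, Dec 19 — lands on Monday, December 19, 2022.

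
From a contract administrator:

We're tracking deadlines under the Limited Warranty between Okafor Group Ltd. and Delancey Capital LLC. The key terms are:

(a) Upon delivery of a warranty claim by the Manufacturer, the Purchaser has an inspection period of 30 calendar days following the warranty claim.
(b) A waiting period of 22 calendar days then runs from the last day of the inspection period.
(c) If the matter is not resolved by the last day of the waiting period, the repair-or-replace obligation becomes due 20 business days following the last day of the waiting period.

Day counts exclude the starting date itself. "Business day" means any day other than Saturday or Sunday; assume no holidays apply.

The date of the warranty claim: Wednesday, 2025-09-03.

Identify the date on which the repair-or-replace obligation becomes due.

The last day of the inspection period: 2025-09-03 + 30 days = 2025-10-03.
The last day of the waiting period: 2025-10-03 + 22 days = 2025-10-25.
The date on which the repair-or-replace obligation becomes due: 20 business days after Saturday, 2025-10-25, skipping weekends — Oct 27, Oct 28, Oct 29, Oct 30, …, Nov 19, Nov 20, Nov 21 — lands on Friday, 2025-11-21.

2025-11-21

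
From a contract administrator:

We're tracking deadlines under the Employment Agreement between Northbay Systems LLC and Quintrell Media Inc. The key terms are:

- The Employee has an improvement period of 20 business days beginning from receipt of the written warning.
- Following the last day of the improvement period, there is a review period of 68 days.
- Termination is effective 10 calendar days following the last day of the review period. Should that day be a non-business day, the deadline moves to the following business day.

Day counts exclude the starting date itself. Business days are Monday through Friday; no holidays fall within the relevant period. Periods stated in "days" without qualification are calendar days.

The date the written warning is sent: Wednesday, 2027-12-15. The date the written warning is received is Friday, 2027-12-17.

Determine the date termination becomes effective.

From Friday, 2027-12-17, 20 business days (Dec 20, Dec 21, Dec 22, Dec 23, …, Jan 12, Jan 13, Jan 14, skipping weekends) brings us to Friday, 2028-01-14, which is the last day of the improvement period.
The last day of the review period: 68 calendar days after 2028-01-14 is 2028-03-22.
Adding 10 calendar days to 2028-03-22 gives 2028-04-01, which is the date termination becomes effective. That falls on a Saturday, so it rolls to the next business day, Monday, 2028-04-03.

2028-04-03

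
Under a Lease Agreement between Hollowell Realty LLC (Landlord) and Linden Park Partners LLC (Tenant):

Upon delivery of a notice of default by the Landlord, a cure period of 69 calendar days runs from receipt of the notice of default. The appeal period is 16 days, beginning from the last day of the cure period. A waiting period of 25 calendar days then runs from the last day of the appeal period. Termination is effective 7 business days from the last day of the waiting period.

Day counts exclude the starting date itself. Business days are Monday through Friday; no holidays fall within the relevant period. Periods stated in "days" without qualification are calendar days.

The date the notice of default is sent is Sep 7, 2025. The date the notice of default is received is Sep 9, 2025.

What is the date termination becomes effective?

Adding 69 calendar days to Sep 9, 2025 gives Nov 17, 2025, which is the last day of the cure period.
Adding 16 calendar days to Nov 17, 2025 gives Dec 3, 2025, which is the last day of the appeal period.
Adding 25 calendar days to Dec 3, 2025 gives Dec 28, 2025, which is the last day of the waiting period.
From Sunday, Dec 28, 2025, 7 business days (Dec 29, Dec 30, Dec 31, Jan 1, Jan 2, Jan 5, Jan 6, skipping weekends) brings us to Tuesday, Jan 6, 2026, which is the date termination becomes effective.

Jan 6, 2026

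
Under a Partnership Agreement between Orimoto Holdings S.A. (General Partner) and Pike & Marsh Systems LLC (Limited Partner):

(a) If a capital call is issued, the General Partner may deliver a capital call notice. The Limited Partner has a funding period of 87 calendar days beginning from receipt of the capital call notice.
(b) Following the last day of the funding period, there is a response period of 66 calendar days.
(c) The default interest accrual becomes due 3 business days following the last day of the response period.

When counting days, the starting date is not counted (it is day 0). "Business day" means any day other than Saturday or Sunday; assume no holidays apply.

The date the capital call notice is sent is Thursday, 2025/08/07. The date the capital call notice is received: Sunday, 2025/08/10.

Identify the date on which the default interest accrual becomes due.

Adding 87 calendar days to 2025/08/10 gives 2025/11/05, which is the last day of the funding period.
Adding 66 calendar days to 2025/11/05 gives 2026/01/10, which is the last day of the response period.
From Saturday, 2026/01/10, 3 business days (Jan 12, Jan 13, Jan 14, skipping weekends) brings us to Wednesday, 2026/01/14, which is the date on which the default interest accrual becomes due.

2026/01/14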